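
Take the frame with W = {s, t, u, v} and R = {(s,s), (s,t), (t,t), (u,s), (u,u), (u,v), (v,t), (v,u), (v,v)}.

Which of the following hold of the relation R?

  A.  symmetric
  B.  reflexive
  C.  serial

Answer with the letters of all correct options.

B, C

(A) not symmetric: s R t but not t R s.
(B) reflexive: each world relates to itself.
(C) serial: every world has an R-successor.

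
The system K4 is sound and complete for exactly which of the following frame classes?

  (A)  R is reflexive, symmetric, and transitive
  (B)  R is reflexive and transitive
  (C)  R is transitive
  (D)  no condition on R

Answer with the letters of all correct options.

C

(A) this class determines S5, not K4.
(B) this class determines S4, not K4.
(C) K4 is sound and complete for exactly this class.
(D) this class determines K, not K4.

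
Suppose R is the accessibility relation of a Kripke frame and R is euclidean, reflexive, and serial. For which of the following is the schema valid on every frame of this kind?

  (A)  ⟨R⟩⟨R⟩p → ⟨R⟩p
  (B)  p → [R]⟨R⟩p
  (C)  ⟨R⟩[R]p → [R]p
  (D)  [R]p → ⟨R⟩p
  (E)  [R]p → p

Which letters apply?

A, B, C, D, E

A relation that is euclidean, reflexive, and serial is also symmetric and transitive.
(A) ⟨R⟩⟨R⟩p → ⟨R⟩p is the dual of axiom 4, which corresponds to transitivity. Every such R is transitive — valid.
(B) p → [R]⟨R⟩p is axiom B; it is valid on a frame exactly when R is symmetric. Every such R is symmetric, so valid.
(C) the dual of axiom 5: valid iff R is euclidean. Every such R is euclidean — valid.
(D) [R]p → ⟨R⟩p (axiom D) characterises the serial frames. Every such R is serial — valid.
(E) axiom T: valid iff R is reflexive. Every such R is reflexive — valid.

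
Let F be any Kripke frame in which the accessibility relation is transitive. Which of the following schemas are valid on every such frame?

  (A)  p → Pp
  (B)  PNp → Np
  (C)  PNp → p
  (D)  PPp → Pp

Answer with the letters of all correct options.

(A) the dual of axiom T: valid iff R is reflexive. Such an R need not be reflexive — not valid.
(B) PNp → Np (the dual of axiom 5) characterises the euclidean frames. Such an R need not be euclidean — not valid.
(C) the dual of axiom B: valid iff R is symmetric. Such an R need not be symmetric — not valid.
(D) PPp → Pp is the dual of axiom 4; it is valid on a frame exactly when R is transitive. Every such R is transitive, so valid.

D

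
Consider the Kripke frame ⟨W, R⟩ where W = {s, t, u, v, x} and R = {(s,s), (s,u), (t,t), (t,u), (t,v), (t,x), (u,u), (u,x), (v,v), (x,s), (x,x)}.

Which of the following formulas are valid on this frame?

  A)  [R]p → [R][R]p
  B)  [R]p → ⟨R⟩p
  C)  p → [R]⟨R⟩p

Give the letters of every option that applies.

B

R is not symmetric: s R u but not u R s.
R is not transitive: s R u and u R x but not s R x.
R is serial: every world has an R-successor.
(A) [R]p → [R][R]p (axiom 4) characterises the transitive frames. R is not transitive — not valid.
(B) [R]p → ⟨R⟩p is axiom D, which corresponds to seriality. R is serial — valid.
(C) p → [R]⟨R⟩p is axiom B, which corresponds to symmetry. R is not symmetric — not valid.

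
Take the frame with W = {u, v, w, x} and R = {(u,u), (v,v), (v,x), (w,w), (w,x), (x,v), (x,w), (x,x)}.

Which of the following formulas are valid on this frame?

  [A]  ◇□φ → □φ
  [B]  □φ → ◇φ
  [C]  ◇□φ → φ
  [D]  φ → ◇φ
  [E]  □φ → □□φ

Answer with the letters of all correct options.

R is reflexive: each world relates to itself.
R is symmetric: every R-edge is matched by its reverse.
R is not transitive: v R x and x R w but not v R w.
R is not euclidean: x R v and x R w but not v R w.
R is serial: every world has an R-successor.
(A) ◇□φ → □φ is the dual of axiom 5; it is valid on a frame exactly when R is euclidean. R is not euclidean, so not valid.
(B) □φ → ◇φ is axiom D; it is valid on a frame exactly when R is serial. R is serial, so valid.
(C) ◇□φ → φ is the dual of axiom B, which corresponds to symmetry. R is symmetric — valid.
(D) φ → ◇φ is the dual of axiom T; it is valid on a frame exactly when R is reflexive. R is reflexive, so valid.
(E) □φ → □□φ is axiom 4; it is valid on a frame exactly when R is transitive. R is not transitive, so not valid.

B, C, D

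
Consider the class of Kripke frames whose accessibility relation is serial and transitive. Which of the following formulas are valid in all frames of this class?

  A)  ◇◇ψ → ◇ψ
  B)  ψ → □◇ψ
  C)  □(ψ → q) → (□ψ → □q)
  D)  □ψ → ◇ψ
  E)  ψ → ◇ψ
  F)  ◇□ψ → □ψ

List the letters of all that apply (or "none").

(A) ◇◇ψ → ◇ψ (the dual of axiom 4) characterises the transitive frames. Every such R is transitive — valid.
(B) axiom B: valid iff R is symmetric. Such an R need not be symmetric — not valid.
(C) □(ψ → q) → (□ψ → □q) is axiom K, valid on every Kripke frame — valid.
(D) □ψ → ◇ψ is axiom D; it is valid on a frame exactly when R is serial. Every such R is serial, so valid.
(E) ψ → ◇ψ is the dual of axiom T, which corresponds to reflexivity. Such an R need not be reflexive — not valid.
(F) ◇□ψ → □ψ (the dual of axiom 5) characterises the euclidean frames. Such an R need not be euclidean — not valid.

A, C, D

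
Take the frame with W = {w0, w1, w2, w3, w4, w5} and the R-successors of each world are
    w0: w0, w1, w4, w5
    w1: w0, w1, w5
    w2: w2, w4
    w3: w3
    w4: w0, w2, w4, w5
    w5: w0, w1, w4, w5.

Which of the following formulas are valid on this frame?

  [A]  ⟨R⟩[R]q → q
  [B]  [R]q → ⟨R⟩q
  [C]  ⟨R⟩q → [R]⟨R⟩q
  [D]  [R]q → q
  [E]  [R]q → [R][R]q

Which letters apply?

A, B, D

R is reflexive: each world relates to itself.
R is symmetric: every R-edge is matched by its reverse.
R is not transitive: w0 R w4 and w4 R w2 but not w0 R w2.
R is not euclidean: w0 R w1 and w0 R w4 but not w1 R w4.
R is serial: every world has an R-successor.
(A) ⟨R⟩[R]q → q is the dual of axiom B, which corresponds to symmetry. R is symmetric — valid.
(B) [R]q → ⟨R⟩q is axiom D; it is valid on a frame exactly when R is serial. R is serial, so valid.
(C) ⟨R⟩q → [R]⟨R⟩q is axiom 5, which corresponds to the euclidean property. R is not euclidean — not valid.
(D) [R]q → q is axiom T; it is valid on a frame exactly when R is reflexive. R is reflexive, so valid.
(E) [R]q → [R][R]q is axiom 4, which corresponds to transitivity. R is not transitive — not valid.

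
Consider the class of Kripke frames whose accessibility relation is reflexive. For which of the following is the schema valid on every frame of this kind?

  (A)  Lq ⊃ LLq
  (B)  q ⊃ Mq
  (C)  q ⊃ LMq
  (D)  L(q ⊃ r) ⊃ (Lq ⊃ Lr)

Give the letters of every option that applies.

A reflexive relation is serial.
(A) Lq ⊃ LLq is axiom 4; it is valid on a frame exactly when R is transitive. Such an R need not be transitive, so not valid.
(B) q ⊃ Mq is the dual of axiom T; it is valid on a frame exactly when R is reflexive. Every such R is reflexive, so valid.
(C) q ⊃ LMq is axiom B; it is valid on a frame exactly when R is symmetric. Such an R need not be symmetric, so not valid.
(D) this is just K, valid on every normal frame.

B, D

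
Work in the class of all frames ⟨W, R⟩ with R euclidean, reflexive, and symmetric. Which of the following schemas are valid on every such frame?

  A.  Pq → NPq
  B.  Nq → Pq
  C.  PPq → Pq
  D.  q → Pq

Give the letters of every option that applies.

A, B, C, D

A relation that is euclidean, reflexive, and symmetric is also serial and transitive.
(A) Pq → NPq (axiom 5) characterises the euclidean frames. Every such R is euclidean — valid.
(B) Nq → Pq is axiom D; it is valid on a frame exactly when R is serial. Every such R is serial, so valid.
(C) the dual of axiom 4: valid iff R is transitive. Every such R is transitive — valid.
(D) q → Pq (the dual of axiom T) characterises the reflexive frames. Every such R is reflexive — valid.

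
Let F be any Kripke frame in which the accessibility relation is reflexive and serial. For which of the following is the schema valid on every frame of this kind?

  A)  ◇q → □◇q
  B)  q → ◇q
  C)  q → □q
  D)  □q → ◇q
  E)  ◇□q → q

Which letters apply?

(A) ◇q → □◇q (axiom 5) characterises the euclidean frames. Such an R need not be euclidean — not valid.
(B) q → ◇q (the dual of axiom T) characterises the reflexive frames. Every such R is reflexive — valid.
(C) q → □q (equivalent to ◇p→p) corresponds to R being a subset of the identity. Such an R need not be a subset of the identity, so not valid.
(D) □q → ◇q (axiom D) characterises the serial frames. Every such R is serial — valid.
(E) ◇□q → q is the dual of axiom B, which corresponds to symmetry. Such an R need not be symmetric — not valid.

B, D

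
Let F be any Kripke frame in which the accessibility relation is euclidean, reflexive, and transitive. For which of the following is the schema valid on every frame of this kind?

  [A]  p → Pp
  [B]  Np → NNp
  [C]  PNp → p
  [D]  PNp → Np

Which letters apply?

A, B, C, D

A relation that is euclidean, reflexive, and transitive is also serial and symmetric.
(A) the dual of axiom T: valid iff R is reflexive. Every such R is reflexive — valid.
(B) Np → NNp is axiom 4; it is valid on a frame exactly when R is transitive. Every such R is transitive, so valid.
(C) the dual of axiom B: valid iff R is symmetric. Every such R is symmetric — valid.
(D) PNp → Np is the dual of axiom 5, which corresponds to the euclidean property. Every such R is euclidean — valid.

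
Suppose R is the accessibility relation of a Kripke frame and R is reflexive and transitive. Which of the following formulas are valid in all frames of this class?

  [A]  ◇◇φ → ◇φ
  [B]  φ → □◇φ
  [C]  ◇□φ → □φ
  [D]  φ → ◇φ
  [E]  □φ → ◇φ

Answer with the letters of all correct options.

Reflexive relations are serial.
(A) the dual of axiom 4: valid iff R is transitive. Every such R is transitive — valid.
(B) φ → □◇φ is axiom B, which corresponds to symmetry. Such an R need not be symmetric — not valid.
(C) the dual of axiom 5: valid iff R is euclidean. Such an R need not be euclidean — not valid.
(D) φ → ◇φ (the dual of axiom T) characterises the reflexive frames. Every such R is reflexive — valid.
(E) □φ → ◇φ is axiom D, which corresponds to seriality. Every such R is serial — valid.

A, D, E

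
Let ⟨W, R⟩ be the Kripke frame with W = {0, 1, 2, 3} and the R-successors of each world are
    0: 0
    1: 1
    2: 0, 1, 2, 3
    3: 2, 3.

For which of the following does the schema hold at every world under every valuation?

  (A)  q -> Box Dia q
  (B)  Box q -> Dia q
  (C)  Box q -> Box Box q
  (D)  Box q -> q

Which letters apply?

R is reflexive: each world relates to itself.
R is not symmetric: 2 R 0 but not 0 R 2.
R is not transitive: 3 R 2 and 2 R 0 but not 3 R 0.
R is serial: every world has an R-successor.
(A) q -> Box Dia q (axiom B) characterises the symmetric frames. R is not symmetric — not valid.
(B) Box q -> Dia q (axiom D) characterises the serial frames. R is serial — valid.
(C) Box q -> Box Box q is axiom 4, which corresponds to transitivity. R is not transitive — not valid.
(D) Box q -> q (axiom T) characterises the reflexive frames. R is reflexive — valid.

B, D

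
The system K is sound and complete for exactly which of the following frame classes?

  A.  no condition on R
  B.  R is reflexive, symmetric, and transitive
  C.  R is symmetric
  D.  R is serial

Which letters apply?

(A) K is sound and complete for exactly this class.
(B) this class determines S5, not K.
(C) this class determines KB, not K.
(D) this class determines D, not K.

A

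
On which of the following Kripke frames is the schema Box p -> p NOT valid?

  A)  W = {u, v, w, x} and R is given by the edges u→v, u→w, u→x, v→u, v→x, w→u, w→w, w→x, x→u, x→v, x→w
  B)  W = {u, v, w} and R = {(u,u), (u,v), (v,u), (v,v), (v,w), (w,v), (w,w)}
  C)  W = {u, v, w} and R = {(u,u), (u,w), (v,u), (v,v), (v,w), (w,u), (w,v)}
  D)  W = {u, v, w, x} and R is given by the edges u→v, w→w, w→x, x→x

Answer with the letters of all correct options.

A, C, D

The schema Box p -> p is axiom T; it is valid on a frame iff R is reflexive.
(A) R is not reflexive (not u R u), so the schema fails here.
(B) R is reflexive (each world relates to itself), so the schema is valid here.
(C) R is not reflexive (not w R w), so the schema fails here.
(D) R is not reflexive (not u R u), so the schema fails here.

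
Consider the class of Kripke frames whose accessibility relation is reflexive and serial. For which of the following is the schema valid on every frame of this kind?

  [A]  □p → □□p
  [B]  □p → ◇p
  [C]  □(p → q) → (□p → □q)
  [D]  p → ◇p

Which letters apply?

(A) axiom 4: valid iff R is transitive. Such an R need not be transitive — not valid.
(B) axiom D: valid iff R is serial. Every such R is serial — valid.
(C) □(p → q) → (□p → □q) is axiom K, valid on every Kripke frame — valid.
(D) p → ◇p (the dual of axiom T) characterises the reflexive frames. Every such R is reflexive — valid.

B, C, D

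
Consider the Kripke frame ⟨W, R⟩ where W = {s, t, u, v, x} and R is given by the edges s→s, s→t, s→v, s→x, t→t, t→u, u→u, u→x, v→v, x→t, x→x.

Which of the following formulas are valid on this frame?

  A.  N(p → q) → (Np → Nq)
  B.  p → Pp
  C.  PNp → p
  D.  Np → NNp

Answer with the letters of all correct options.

A, B

R is reflexive: each world relates to itself.
R is not symmetric: s R t but not t R s.
R is not transitive: s R t and t R u but not s R u.
(A) N(p → q) → (Np → Nq) is the K axiom; it holds on all frames — valid.
(B) the dual of axiom T: valid iff R is reflexive. R is reflexive — valid.
(C) the dual of axiom B: valid iff R is symmetric. R is not symmetric — not valid.
(D) Np → NNp is axiom 4, which corresponds to transitivity. R is not transitive — not valid.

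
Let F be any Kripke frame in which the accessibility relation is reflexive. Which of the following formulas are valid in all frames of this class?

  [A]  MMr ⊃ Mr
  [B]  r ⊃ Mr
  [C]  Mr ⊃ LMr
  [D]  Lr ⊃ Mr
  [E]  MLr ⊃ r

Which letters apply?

A reflexive relation is serial.
(A) MMr ⊃ Mr is the dual of axiom 4, which corresponds to transitivity. Such an R need not be transitive — not valid.
(B) r ⊃ Mr is the dual of axiom T; it is valid on a frame exactly when R is reflexive. Every such R is reflexive, so valid.
(C) Mr ⊃ LMr is axiom 5; it is valid on a frame exactly when R is euclidean. Such an R need not be euclidean, so not valid.
(D) axiom D: valid iff R is serial. Every such R is serial — valid.
(E) MLr ⊃ r is the dual of axiom B; it is valid on a frame exactly when R is symmetric. Such an R need not be symmetric, so not valid.

B, D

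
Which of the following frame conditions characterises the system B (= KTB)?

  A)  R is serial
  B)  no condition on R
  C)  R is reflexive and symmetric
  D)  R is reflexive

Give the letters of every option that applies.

(A) this class determines D, not B (= KTB).
(B) this class determines K, not B (= KTB).
(C) B (= KTB) is sound and complete for exactly this class.
(D) this class determines T (= KT), not B (= KTB).

C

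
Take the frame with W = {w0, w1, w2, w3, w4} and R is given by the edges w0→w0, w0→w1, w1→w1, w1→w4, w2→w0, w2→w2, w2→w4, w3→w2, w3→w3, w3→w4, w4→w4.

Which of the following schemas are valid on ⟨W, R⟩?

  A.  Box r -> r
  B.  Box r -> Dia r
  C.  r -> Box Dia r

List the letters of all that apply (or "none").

R is reflexive: each world relates to itself.
R is not symmetric: w0 R w1 but not w1 R w0.
R is serial: every world has an R-successor.
(A) Box r -> r is axiom T; it is valid on a frame exactly when R is reflexive. R is reflexive, so valid.
(B) Box r -> Dia r (axiom D) characterises the serial frames. R is serial — valid.
(C) r -> Box Dia r is axiom B, which corresponds to symmetry. R is not symmetric — not valid.

A, B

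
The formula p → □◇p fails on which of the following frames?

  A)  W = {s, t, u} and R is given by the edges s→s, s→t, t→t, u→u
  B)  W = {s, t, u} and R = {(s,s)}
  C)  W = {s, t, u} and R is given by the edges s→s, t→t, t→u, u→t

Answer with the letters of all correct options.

The schema p → □◇p is axiom B; it is valid on a frame iff R is symmetric.
(A) R is not symmetric (s R t but not t R s), so the schema fails here.
(B) R is symmetric (every R-edge is matched by its reverse), so the schema is valid here.
(C) R is symmetric (every R-edge is matched by its reverse), so the schema is valid here.

A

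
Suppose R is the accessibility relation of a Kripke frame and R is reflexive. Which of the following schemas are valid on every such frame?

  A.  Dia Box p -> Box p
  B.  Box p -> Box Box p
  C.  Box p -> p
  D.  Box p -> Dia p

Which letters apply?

C, D

A reflexive relation is serial.
(A) the dual of axiom 5: valid iff R is euclidean. Such an R need not be euclidean — not valid.
(B) Box p -> Box Box p is axiom 4; it is valid on a frame exactly when R is transitive. Such an R need not be transitive, so not valid.
(C) Box p -> p is axiom T, which corresponds to reflexivity. Every such R is reflexive — valid.
(D) Box p -> Dia p is axiom D; it is valid on a frame exactly when R is serial. Every such R is serial, so valid.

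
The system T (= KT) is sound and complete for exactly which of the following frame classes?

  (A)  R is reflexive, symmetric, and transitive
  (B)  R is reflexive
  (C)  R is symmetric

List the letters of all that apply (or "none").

B

(A) this class determines S5, not T (= KT).
(B) T (= KT) is sound and complete for exactly this class.
(C) this class determines KB, not T (= KT).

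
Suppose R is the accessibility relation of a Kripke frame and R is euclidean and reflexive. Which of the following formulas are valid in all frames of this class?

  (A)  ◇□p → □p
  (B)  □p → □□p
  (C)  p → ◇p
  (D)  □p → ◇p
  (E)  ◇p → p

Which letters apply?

A reflexive euclidean relation is also symmetric (from wRw and wRv the euclidean condition gives vRw) and hence transitive; it is an equivalence relation.
(A) the dual of axiom 5: valid iff R is euclidean. Every such R is euclidean — valid.
(B) □p → □□p is axiom 4; it is valid on a frame exactly when R is transitive. Every such R is transitive, so valid.
(C) p → ◇p (the dual of axiom T) characterises the reflexive frames. Every such R is reflexive — valid.
(D) axiom D: valid iff R is serial. Every such R is serial — valid.
(E) ◇p → p is the converse of T; it holds exactly when R ⊆ identity. Such an R need not be a subset of the identity — not valid.

A, B, C, D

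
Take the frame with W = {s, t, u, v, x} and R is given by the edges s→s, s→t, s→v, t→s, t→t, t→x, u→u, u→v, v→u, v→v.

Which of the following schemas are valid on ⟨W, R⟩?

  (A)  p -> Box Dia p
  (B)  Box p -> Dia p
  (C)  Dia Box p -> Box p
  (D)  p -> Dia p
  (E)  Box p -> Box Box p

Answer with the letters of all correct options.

R is not reflexive: not x R x.
R is not symmetric: s R v but not v R s.
R is not transitive: s R t and t R x but not s R x.
R is not euclidean: s R t and s R v but not t R v.
R is not serial: x has no R-successor.
(A) p -> Box Dia p is axiom B; it is valid on a frame exactly when R is symmetric. R is not symmetric, so not valid.
(B) Box p -> Dia p is axiom D, which corresponds to seriality. R is not serial — not valid.
(C) the dual of axiom 5: valid iff R is euclidean. R is not euclidean — not valid.
(D) the dual of axiom T: valid iff R is reflexive. R is not reflexive — not valid.
(E) axiom 4: valid iff R is transitive. R is not transitive — not valid.

none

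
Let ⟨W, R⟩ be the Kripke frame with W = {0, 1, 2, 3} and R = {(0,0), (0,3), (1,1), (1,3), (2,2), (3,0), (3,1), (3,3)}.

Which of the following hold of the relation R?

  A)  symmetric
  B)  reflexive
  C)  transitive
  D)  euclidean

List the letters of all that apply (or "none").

A, B

(A) symmetric: every R-edge is matched by its reverse.
(B) reflexive: each world relates to itself.
(C) not transitive: 0 R 3 and 3 R 1 but not 0 R 1.
(D) not euclidean: 3 R 0 and 3 R 1 but not 0 R 1.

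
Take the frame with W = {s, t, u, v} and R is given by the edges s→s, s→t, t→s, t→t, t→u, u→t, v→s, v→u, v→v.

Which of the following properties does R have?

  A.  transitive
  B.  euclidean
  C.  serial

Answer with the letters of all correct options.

C

(A) not transitive: s R t and t R u but not s R u.
(B) not euclidean: t R s and t R u but not s R u.
(C) serial: every world has an R-successor.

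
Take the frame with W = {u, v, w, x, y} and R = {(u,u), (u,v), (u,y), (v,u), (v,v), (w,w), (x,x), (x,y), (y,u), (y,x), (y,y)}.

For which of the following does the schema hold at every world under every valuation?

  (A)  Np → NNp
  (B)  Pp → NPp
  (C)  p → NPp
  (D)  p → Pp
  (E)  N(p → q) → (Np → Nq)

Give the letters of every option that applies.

R is reflexive: each world relates to itself.
R is symmetric: every R-edge is matched by its reverse.
R is not transitive: u R y and y R x but not u R x.
R is not euclidean: u R v and u R y but not v R y.
(A) Np → NNp is axiom 4, which corresponds to transitivity. R is not transitive — not valid.
(B) Pp → NPp is axiom 5, which corresponds to the euclidean property. R is not euclidean — not valid.
(C) axiom B: valid iff R is symmetric. R is symmetric — valid.
(D) the dual of axiom T: valid iff R is reflexive. R is reflexive — valid.
(E) N(p → q) → (Np → Nq) is the K axiom; it holds on all frames — valid.

C, D, E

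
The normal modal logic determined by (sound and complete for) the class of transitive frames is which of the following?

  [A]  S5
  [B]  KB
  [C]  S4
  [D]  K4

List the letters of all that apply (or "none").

D

(A) S5 is determined by the class of reflexive, symmetric, and transitive frames.
(B) KB is determined by the class of symmetric frames.
(C) S4 is determined by the class of reflexive and transitive frames.
(D) K4 is determined by exactly this class.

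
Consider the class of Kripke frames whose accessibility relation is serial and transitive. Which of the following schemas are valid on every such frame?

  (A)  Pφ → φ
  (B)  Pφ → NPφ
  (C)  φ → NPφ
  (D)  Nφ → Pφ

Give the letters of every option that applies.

(A) Pφ → φ is valid only on frames where every R-edge is a self-loop. Such an R need not be a subset of the identity — not valid.
(B) axiom 5: valid iff R is euclidean. Such an R need not be euclidean — not valid.
(C) axiom B: valid iff R is symmetric. Such an R need not be symmetric — not valid.
(D) Nφ → Pφ is axiom D, which corresponds to seriality. Every such R is serial — valid.

D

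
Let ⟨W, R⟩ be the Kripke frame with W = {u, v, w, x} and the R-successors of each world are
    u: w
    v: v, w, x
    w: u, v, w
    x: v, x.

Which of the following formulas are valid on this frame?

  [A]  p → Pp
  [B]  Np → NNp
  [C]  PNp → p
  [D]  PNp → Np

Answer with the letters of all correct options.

C

R is not reflexive: not u R u.
R is symmetric: every R-edge is matched by its reverse.
R is not transitive: u R w and w R u but not u R u.
R is not euclidean: v R w and v R x but not w R x.
(A) p → Pp is the dual of axiom T; it is valid on a frame exactly when R is reflexive. R is not reflexive, so not valid.
(B) Np → NNp is axiom 4, which corresponds to transitivity. R is not transitive — not valid.
(C) PNp → p is the dual of axiom B; it is valid on a frame exactly when R is symmetric. R is symmetric, so valid.
(D) the dual of axiom 5: valid iff R is euclidean. R is not euclidean — not valid.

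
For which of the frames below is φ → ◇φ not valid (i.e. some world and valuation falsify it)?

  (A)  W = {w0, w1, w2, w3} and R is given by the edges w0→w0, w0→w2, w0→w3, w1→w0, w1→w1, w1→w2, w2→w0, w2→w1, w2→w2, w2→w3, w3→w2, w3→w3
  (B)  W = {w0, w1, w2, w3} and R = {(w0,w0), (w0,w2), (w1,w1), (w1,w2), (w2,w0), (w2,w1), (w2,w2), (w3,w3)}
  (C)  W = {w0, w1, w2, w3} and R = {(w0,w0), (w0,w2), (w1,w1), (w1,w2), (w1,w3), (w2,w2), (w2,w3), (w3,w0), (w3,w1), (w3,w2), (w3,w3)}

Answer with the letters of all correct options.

none

The schema φ → ◇φ is the dual of axiom T; it is valid on a frame iff R is reflexive.
(A) R is reflexive (each world relates to itself), so the schema is valid here.
(B) R is reflexive (each world relates to itself), so the schema is valid here.
(C) R is reflexive (each world relates to itself), so the schema is valid here.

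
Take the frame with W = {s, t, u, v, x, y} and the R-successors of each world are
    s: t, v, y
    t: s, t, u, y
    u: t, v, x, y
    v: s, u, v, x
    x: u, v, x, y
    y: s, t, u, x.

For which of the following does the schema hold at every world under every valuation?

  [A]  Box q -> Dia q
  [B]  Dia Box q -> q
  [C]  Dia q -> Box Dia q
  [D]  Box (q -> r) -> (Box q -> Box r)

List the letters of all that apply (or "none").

A, B, D

R is symmetric: every R-edge is matched by its reverse.
R is not euclidean: s R t and s R v but not t R v.
R is serial: every world has an R-successor.
(A) Box q -> Dia q is axiom D; it is valid on a frame exactly when R is serial. R is serial, so valid.
(B) the dual of axiom B: valid iff R is symmetric. R is symmetric — valid.
(C) Dia q -> Box Dia q (axiom 5) characterises the euclidean frames. R is not euclidean — not valid.
(D) Box (q -> r) -> (Box q -> Box r) is axiom K, valid on every Kripke frame — valid.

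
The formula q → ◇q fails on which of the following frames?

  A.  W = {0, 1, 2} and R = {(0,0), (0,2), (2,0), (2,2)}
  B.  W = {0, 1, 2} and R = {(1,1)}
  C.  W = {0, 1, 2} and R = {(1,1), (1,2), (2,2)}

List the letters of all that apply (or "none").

A, B, C

The schema q → ◇q is the dual of axiom T; it is valid on a frame iff R is reflexive.
(A) R is not reflexive (not 1 R 1), so the schema fails here.
(B) R is not reflexive (not 0 R 0), so the schema fails here.
(C) R is not reflexive (not 0 R 0), so the schema fails here.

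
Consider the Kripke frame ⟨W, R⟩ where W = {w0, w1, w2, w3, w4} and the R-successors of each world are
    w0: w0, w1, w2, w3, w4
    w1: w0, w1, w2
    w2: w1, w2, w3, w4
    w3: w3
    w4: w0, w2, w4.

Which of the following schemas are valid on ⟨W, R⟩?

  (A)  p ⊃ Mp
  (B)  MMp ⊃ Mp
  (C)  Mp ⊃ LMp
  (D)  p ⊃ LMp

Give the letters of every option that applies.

R is reflexive: each world relates to itself.
R is not symmetric: w0 R w2 but not w2 R w0.
R is not transitive: w1 R w0 and w0 R w3 but not w1 R w3.
R is not euclidean: w0 R w1 and w0 R w3 but not w1 R w3.
(A) p ⊃ Mp is the dual of axiom T; it is valid on a frame exactly when R is reflexive. R is reflexive, so valid.
(B) MMp ⊃ Mp (the dual of axiom 4) characterises the transitive frames. R is not transitive — not valid.
(C) Mp ⊃ LMp (axiom 5) characterises the euclidean frames. R is not euclidean — not valid.
(D) axiom B: valid iff R is symmetric. R is not symmetric — not valid.

A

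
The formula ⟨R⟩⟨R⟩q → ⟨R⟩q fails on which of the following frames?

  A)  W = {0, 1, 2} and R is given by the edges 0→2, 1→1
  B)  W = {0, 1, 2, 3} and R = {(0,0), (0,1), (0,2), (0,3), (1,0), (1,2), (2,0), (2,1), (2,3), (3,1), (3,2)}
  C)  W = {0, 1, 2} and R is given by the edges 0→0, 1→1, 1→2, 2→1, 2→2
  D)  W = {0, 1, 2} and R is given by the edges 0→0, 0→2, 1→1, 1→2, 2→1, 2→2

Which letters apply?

B, D

The schema ⟨R⟩⟨R⟩q → ⟨R⟩q is the dual of axiom 4; it is valid on a frame iff R is transitive.
(A) R is transitive (R is closed under composition), so the schema is valid here.
(B) R is not transitive (1 R 0 and 0 R 1 but not 1 R 1), so the schema fails here.
(C) R is transitive (R is closed under composition), so the schema is valid here.
(D) R is not transitive (0 R 2 and 2 R 1 but not 0 R 1), so the schema fails here.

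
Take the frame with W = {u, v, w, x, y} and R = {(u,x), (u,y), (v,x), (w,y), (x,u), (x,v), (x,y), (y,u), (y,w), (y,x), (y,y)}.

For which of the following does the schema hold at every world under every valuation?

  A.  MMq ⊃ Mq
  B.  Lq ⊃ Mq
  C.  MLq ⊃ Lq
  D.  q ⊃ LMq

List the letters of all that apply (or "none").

R is symmetric: every R-edge is matched by its reverse.
R is not transitive: u R x and x R u but not u R u.
R is not euclidean: x R u and x R v but not u R v.
R is serial: every world has an R-successor.
(A) MMq ⊃ Mq is the dual of axiom 4, which corresponds to transitivity. R is not transitive — not valid.
(B) Lq ⊃ Mq (axiom D) characterises the serial frames. R is serial — valid.
(C) MLq ⊃ Lq is the dual of axiom 5, which corresponds to the euclidean property. R is not euclidean — not valid.
(D) axiom B: valid iff R is symmetric. R is symmetric — valid.

B, D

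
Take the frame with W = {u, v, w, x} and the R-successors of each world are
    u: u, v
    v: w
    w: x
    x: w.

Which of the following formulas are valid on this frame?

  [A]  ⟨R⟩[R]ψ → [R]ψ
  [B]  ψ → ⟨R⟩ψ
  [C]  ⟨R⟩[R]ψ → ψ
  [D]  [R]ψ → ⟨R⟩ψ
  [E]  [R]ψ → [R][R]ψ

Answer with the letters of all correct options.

R is not reflexive: not v R v.
R is not symmetric: u R v but not v R u.
R is not transitive: u R v and v R w but not u R w.
R is not euclidean: u R v and u R u but not v R u.
R is serial: every world has an R-successor.
(A) the dual of axiom 5: valid iff R is euclidean. R is not euclidean — not valid.
(B) the dual of axiom T: valid iff R is reflexive. R is not reflexive — not valid.
(C) ⟨R⟩[R]ψ → ψ is the dual of axiom B, which corresponds to symmetry. R is not symmetric — not valid.
(D) [R]ψ → ⟨R⟩ψ is axiom D; it is valid on a frame exactly when R is serial. R is serial, so valid.
(E) axiom 4: valid iff R is transitive. R is not transitive — not valid.

D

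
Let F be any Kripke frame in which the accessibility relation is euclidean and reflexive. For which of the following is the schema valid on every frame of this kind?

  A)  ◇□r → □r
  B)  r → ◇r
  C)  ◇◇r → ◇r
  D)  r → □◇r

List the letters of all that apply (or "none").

A, B, C, D

A reflexive euclidean relation is also symmetric (from wRw and wRv the euclidean condition gives vRw) and hence transitive; it is an equivalence relation.
(A) ◇□r → □r (the dual of axiom 5) characterises the euclidean frames. Every such R is euclidean — valid.
(B) r → ◇r is the dual of axiom T; it is valid on a frame exactly when R is reflexive. Every such R is reflexive, so valid.
(C) ◇◇r → ◇r is the dual of axiom 4; it is valid on a frame exactly when R is transitive. Every such R is transitive, so valid.
(D) r → □◇r is axiom B; it is valid on a frame exactly when R is symmetric. Every such R is symmetric, so valid.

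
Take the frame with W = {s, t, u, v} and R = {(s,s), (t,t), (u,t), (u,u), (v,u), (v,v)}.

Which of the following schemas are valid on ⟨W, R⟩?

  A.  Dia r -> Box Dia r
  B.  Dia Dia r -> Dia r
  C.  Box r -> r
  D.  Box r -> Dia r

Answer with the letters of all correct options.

C, D

R is reflexive: each world relates to itself.
R is not transitive: v R u and u R t but not v R t.
R is not euclidean: u R t and u R u but not t R u.
R is serial: every world has an R-successor.
(A) axiom 5: valid iff R is euclidean. R is not euclidean — not valid.
(B) Dia Dia r -> Dia r is the dual of axiom 4; it is valid on a frame exactly when R is transitive. R is not transitive, so not valid.
(C) Box r -> r is axiom T; it is valid on a frame exactly when R is reflexive. R is reflexive, so valid.
(D) Box r -> Dia r (axiom D) characterises the serial frames. R is serial — valid.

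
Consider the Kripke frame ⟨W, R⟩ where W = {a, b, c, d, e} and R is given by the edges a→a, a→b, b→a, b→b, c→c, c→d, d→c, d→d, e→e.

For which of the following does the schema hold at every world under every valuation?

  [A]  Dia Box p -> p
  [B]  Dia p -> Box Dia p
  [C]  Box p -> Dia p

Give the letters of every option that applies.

R is symmetric: every R-edge is matched by its reverse.
R is euclidean: any two R-successors of the same world are R-related.
R is serial: every world has an R-successor.
(A) the dual of axiom B: valid iff R is symmetric. R is symmetric — valid.
(B) Dia p -> Box Dia p is axiom 5, which corresponds to the euclidean property. R is euclidean — valid.
(C) Box p -> Dia p is axiom D, which corresponds to seriality. R is serial — valid.

A, B, C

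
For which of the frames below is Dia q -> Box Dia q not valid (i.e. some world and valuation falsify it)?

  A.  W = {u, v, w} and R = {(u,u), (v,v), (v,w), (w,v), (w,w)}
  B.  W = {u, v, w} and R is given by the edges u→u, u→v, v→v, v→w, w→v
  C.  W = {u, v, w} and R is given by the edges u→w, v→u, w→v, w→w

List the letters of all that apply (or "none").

The schema Dia q -> Box Dia q is axiom 5; it is valid on a frame iff R is euclidean.
(A) R is euclidean (any two R-successors of the same world are R-related), so the schema is valid here.
(B) R is not euclidean (u R v and u R u but not v R u), so the schema fails here.
(C) R is not euclidean (w R v and w R w but not v R w), so the schema fails here.

B, C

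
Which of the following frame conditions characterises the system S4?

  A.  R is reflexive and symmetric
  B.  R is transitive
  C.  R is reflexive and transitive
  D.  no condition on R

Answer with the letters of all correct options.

(A) this class determines B (= KTB), not S4.
(B) this class determines K4, not S4.
(C) S4 is sound and complete for exactly this class.
(D) this class determines K, not S4.

C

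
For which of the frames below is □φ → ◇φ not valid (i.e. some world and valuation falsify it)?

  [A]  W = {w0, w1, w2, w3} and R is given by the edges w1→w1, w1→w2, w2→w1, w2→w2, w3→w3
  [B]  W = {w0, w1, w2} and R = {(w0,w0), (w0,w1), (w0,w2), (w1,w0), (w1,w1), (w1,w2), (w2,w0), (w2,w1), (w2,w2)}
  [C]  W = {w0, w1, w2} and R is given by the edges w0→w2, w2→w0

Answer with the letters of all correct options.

The schema □φ → ◇φ is axiom D; it is valid on a frame iff R is serial.
(A) R is not serial (w0 has no R-successor), so the schema fails here.
(B) R is serial (every world has an R-successor), so the schema is valid here.
(C) R is not serial (w1 has no R-successor), so the schema fails here.

A, C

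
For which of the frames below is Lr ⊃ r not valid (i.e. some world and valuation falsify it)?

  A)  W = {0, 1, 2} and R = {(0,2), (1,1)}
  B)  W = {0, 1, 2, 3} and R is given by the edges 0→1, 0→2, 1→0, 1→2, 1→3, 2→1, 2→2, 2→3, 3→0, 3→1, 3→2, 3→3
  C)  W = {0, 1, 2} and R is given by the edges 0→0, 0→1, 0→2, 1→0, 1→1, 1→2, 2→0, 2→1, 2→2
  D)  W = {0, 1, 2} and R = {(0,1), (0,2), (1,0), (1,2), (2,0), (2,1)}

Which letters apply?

A, B, D

The schema Lr ⊃ r is axiom T; it is valid on a frame iff R is reflexive.
(A) R is not reflexive (not 0 R 0), so the schema fails here.
(B) R is not reflexive (not 0 R 0), so the schema fails here.
(C) R is reflexive (each world relates to itself), so the schema is valid here.
(D) R is not reflexive (not 0 R 0), so the schema fails here.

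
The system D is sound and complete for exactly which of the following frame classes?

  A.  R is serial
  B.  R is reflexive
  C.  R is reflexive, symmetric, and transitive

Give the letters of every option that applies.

(A) D is sound and complete for exactly this class.
(B) this class determines T (= KT), not D.
(C) this class determines S5, not D.

A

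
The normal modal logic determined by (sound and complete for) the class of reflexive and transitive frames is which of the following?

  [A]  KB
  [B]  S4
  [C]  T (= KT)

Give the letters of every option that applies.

(A) KB is determined by the class of symmetric frames.
(B) S4 is determined by exactly this class.
(C) T (= KT) is determined by the class of reflexive frames.

B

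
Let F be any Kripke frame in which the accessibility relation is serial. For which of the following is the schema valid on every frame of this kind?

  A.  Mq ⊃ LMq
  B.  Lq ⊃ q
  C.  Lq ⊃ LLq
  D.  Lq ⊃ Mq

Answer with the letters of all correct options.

D

(A) axiom 5: valid iff R is euclidean. Such an R need not be euclidean — not valid.
(B) Lq ⊃ q is axiom T, which corresponds to reflexivity. Such an R need not be reflexive — not valid.
(C) Lq ⊃ LLq is axiom 4; it is valid on a frame exactly when R is transitive. Such an R need not be transitive, so not valid.
(D) Lq ⊃ Mq is axiom D, which corresponds to seriality. Every such R is serial — valid.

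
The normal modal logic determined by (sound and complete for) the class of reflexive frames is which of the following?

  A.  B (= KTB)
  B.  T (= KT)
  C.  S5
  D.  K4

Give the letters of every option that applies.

B

(A) B (= KTB) is determined by the class of reflexive and symmetric frames.
(B) T (= KT) is determined by exactly this class.
(C) S5 is determined by the class of reflexive, symmetric, and transitive frames.
(D) K4 is determined by the class of transitive frames.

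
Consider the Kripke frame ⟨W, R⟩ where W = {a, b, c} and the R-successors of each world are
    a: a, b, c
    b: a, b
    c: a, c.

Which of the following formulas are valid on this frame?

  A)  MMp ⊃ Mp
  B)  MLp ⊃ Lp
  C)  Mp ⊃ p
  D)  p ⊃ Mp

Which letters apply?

R is reflexive: each world relates to itself.
R is not transitive: b R a and a R c but not b R c.
R is not euclidean: a R b and a R c but not b R c.
R is not a subset of the identity: a R b with a ≠ b.
(A) the dual of axiom 4: valid iff R is transitive. R is not transitive — not valid.
(B) MLp ⊃ Lp (the dual of axiom 5) characterises the euclidean frames. R is not euclidean — not valid.
(C) Mp ⊃ p (the converse of T) corresponds to R being a subset of the identity. Here R ⊄ identity, so not valid.
(D) p ⊃ Mp (the dual of axiom T) characterises the reflexive frames. R is reflexive — valid.

D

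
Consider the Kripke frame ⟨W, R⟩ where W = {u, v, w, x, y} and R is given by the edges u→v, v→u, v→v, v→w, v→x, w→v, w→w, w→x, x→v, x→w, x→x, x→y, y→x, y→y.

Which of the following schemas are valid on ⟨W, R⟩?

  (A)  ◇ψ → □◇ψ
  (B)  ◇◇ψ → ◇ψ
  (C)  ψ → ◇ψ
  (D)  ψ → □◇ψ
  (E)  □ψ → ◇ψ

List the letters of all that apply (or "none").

R is not reflexive: not u R u.
R is symmetric: every R-edge is matched by its reverse.
R is not transitive: u R v and v R u but not u R u.
R is not euclidean: v R u and v R w but not u R w.
R is serial: every world has an R-successor.
(A) ◇ψ → □◇ψ is axiom 5; it is valid on a frame exactly when R is euclidean. R is not euclidean, so not valid.
(B) the dual of axiom 4: valid iff R is transitive. R is not transitive — not valid.
(C) ψ → ◇ψ is the dual of axiom T; it is valid on a frame exactly when R is reflexive. R is not reflexive, so not valid.
(D) ψ → □◇ψ is axiom B, which corresponds to symmetry. R is symmetric — valid.
(E) axiom D: valid iff R is serial. R is serial — valid.

D, E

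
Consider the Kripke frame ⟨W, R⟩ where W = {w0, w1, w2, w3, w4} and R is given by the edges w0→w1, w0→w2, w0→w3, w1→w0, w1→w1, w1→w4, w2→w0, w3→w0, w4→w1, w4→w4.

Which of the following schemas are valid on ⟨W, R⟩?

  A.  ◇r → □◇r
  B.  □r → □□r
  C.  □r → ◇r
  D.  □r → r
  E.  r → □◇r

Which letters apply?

C, E

R is not reflexive: not w0 R w0.
R is symmetric: every R-edge is matched by its reverse.
R is not transitive: w0 R w1 and w1 R w0 but not w0 R w0.
R is not euclidean: w0 R w1 and w0 R w2 but not w1 R w2.
R is serial: every world has an R-successor.
(A) ◇r → □◇r is axiom 5; it is valid on a frame exactly when R is euclidean. R is not euclidean, so not valid.
(B) axiom 4: valid iff R is transitive. R is not transitive — not valid.
(C) □r → ◇r is axiom D; it is valid on a frame exactly when R is serial. R is serial, so valid.
(D) □r → r is axiom T, which corresponds to reflexivity. R is not reflexive — not valid.
(E) r → □◇r (axiom B) characterises the symmetric frames. R is symmetric — valid.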